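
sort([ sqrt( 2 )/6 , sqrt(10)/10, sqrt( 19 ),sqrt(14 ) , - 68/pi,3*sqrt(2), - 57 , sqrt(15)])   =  [ - 57,-68/pi,  sqrt(2 )/6,sqrt( 10) /10,sqrt( 14 ),sqrt( 15),3*sqrt( 2 ),sqrt ( 19)] 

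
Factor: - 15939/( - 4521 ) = 3^1*7^1*23^1* 137^(-1 ) = 483/137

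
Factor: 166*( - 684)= - 2^3 * 3^2*19^1*83^1=- 113544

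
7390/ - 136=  - 3695/68 = -54.34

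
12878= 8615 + 4263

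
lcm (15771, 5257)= 15771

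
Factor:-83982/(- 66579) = 2^1*13997^1*22193^ (-1 ) = 27994/22193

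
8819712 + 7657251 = 16476963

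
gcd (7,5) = 1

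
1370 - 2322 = -952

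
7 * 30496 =213472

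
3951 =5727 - 1776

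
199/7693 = 199/7693 = 0.03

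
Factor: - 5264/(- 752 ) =7 =7^1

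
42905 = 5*8581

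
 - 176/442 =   -  1+ 133/221 = - 0.40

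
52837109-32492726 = 20344383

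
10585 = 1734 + 8851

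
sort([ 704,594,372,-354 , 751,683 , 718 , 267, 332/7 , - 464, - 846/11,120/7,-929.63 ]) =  [ - 929.63,  -  464, -354,  -  846/11,120/7,332/7, 267 , 372,  594,683,704 , 718,  751]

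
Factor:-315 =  - 3^2*5^1*7^1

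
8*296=2368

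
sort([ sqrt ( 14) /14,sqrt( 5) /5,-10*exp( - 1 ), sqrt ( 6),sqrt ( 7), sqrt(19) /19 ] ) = [ - 10*exp( - 1),sqrt(19 ) /19, sqrt(14)/14, sqrt ( 5 )/5, sqrt(6),sqrt (7) ] 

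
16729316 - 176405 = 16552911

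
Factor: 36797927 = 19^1*1936733^1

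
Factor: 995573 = 995573^1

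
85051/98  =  867+85/98 =867.87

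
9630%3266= 3098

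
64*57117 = 3655488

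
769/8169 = 769/8169=0.09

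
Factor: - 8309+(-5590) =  - 3^1*41^1*113^1=- 13899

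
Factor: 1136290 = 2^1 *5^1* 199^1*571^1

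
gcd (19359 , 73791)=81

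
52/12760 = 13/3190 = 0.00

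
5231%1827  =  1577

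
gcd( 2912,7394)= 2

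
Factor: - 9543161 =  - 127^1*163^1*461^1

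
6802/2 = 3401 = 3401.00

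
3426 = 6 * 571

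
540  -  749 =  - 209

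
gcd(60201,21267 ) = 9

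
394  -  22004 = -21610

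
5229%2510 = 209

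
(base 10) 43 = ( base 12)37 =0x2b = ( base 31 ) 1c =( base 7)61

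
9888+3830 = 13718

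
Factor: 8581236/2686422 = 2^1 * 19^1*37^ ( - 1) * 61^1 * 617^1*12101^( - 1) = 1430206/447737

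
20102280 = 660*30458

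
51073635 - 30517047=20556588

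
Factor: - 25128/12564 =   -  2 = - 2^1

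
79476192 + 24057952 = 103534144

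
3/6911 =3/6911 = 0.00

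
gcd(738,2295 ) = 9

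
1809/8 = 1809/8 = 226.12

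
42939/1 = 42939 = 42939.00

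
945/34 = 945/34 = 27.79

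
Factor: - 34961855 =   -  5^1*37^1*188983^1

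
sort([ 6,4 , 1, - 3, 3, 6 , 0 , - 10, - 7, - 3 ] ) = [-10  ,- 7, - 3, - 3 , 0, 1 , 3,4 , 6, 6]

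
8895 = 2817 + 6078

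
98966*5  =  494830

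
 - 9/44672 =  - 1+44663/44672 = - 0.00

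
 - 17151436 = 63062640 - 80214076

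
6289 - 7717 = -1428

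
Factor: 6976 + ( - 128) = 6848  =  2^6*107^1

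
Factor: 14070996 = 2^2*3^4*137^1*317^1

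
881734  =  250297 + 631437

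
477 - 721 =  - 244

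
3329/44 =3329/44 = 75.66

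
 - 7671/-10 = 767 + 1/10= 767.10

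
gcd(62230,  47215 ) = 35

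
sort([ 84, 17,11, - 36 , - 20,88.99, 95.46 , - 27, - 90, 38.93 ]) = [ - 90, - 36, - 27, - 20,  11,17,38.93,84, 88.99, 95.46]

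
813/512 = 1  +  301/512 = 1.59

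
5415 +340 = 5755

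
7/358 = 7/358 = 0.02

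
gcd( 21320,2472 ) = 8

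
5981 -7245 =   -  1264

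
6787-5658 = 1129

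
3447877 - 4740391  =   - 1292514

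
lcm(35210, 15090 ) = 105630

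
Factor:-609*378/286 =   -  115101/143 =-  3^4*7^2*11^( - 1 )*13^( - 1)*29^1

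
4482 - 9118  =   - 4636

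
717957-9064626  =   - 8346669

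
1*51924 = 51924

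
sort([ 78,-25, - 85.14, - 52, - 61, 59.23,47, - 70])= [ - 85.14, - 70,-61, - 52,- 25, 47,59.23, 78 ] 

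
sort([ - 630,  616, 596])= [ - 630,  596, 616]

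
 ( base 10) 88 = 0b1011000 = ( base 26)3A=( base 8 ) 130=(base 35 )2I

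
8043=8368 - 325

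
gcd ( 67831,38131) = 1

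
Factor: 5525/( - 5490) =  - 2^(  -  1 )*3^( - 2 ) *5^1*13^1*17^1*61^ (-1) = -1105/1098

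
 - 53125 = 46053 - 99178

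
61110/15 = 4074 = 4074.00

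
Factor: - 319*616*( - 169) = 2^3*7^1*11^2*13^2*29^1 = 33209176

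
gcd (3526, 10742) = 82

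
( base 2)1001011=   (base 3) 2210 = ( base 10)75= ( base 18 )43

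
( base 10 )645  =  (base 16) 285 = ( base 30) LF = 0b1010000101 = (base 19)1EI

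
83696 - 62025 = 21671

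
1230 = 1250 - 20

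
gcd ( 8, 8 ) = 8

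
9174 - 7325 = 1849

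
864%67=60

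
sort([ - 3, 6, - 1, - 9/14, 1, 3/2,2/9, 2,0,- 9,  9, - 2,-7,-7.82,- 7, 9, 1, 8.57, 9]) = [- 9, - 7.82 , - 7, -7,- 3,-2,-1, - 9/14, 0, 2/9,1, 1, 3/2, 2, 6, 8.57 , 9, 9, 9 ] 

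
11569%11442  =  127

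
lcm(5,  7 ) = 35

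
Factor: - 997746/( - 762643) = 2^1*3^1*7^( - 1) * 179^1*929^1 *108949^( -1)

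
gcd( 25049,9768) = 37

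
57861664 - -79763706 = 137625370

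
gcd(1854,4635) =927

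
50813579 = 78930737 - 28117158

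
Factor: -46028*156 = - 7180368 = - 2^4*3^1*13^1*37^1*311^1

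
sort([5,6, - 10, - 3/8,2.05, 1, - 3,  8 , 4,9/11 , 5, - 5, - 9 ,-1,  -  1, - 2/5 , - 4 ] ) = [-10, - 9,- 5 , - 4, - 3, - 1, - 1, - 2/5,-3/8,  9/11,1 , 2.05 , 4 , 5,5,6, 8 ] 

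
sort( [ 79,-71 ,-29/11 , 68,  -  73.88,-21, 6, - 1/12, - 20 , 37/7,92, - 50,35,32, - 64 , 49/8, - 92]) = [ - 92,  -  73.88,- 71,  -  64, - 50, -21, - 20, - 29/11, - 1/12,  37/7,6,49/8,32, 35,68,79,  92 ] 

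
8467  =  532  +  7935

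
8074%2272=1258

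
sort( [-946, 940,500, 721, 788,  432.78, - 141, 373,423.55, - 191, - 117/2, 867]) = [ - 946, - 191, -141, - 117/2, 373, 423.55, 432.78, 500, 721,788,867, 940]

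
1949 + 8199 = 10148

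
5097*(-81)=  - 412857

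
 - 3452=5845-9297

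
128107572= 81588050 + 46519522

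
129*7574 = 977046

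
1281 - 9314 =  - 8033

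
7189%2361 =106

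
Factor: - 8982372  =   - 2^2*3^1 * 7^1*61^1 * 1753^1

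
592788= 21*28228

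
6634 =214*31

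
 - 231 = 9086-9317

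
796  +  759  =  1555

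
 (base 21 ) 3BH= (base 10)1571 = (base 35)19v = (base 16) 623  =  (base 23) 2M7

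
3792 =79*48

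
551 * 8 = 4408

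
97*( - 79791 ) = - 7739727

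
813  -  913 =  - 100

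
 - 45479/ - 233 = 195 + 44/233 = 195.19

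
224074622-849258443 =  - 625183821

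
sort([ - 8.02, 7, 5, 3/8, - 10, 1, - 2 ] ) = [ - 10, - 8.02,-2, 3/8, 1 , 5,  7] 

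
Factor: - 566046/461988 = -767/626 = - 2^( - 1 )*13^1*59^1*313^(  -  1 ) 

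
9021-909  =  8112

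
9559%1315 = 354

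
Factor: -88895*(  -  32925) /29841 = 975622625/9947 = 5^3 * 7^( - 3) * 23^1 *29^(  -  1)*439^1*773^1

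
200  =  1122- 922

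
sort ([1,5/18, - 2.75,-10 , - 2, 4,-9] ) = [-10, - 9, - 2.75 ,-2, 5/18, 1, 4 ] 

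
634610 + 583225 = 1217835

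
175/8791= 175/8791 = 0.02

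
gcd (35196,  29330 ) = 5866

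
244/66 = 3 + 23/33 = 3.70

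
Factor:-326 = -2^1*163^1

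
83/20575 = 83/20575 = 0.00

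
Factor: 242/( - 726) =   -  3^(-1)  =  - 1/3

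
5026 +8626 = 13652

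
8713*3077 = 26809901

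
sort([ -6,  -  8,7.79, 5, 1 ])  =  [ - 8,-6,  1,5, 7.79]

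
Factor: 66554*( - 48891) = - 3253891614 = -2^1*3^1*43^1*107^1*311^1*379^1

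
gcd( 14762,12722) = 2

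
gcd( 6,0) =6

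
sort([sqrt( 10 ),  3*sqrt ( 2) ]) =[sqrt( 10),3*sqrt ( 2 ) ]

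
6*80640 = 483840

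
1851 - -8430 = 10281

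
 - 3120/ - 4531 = 3120/4531 = 0.69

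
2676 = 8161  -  5485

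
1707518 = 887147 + 820371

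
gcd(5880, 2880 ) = 120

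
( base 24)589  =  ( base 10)3081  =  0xC09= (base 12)1949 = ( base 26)4ED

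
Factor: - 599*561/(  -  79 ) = 3^1*11^1*17^1*79^( - 1)*599^1 =336039/79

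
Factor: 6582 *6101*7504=2^5*3^1 * 7^1*67^1*1097^1* 6101^1 =301336492128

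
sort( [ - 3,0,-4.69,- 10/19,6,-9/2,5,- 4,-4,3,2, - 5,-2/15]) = [ - 5 ,-4.69, - 9/2, - 4,-4, - 3, - 10/19,-2/15, 0, 2,3,5, 6] 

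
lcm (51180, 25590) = 51180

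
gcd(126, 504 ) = 126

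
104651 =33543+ 71108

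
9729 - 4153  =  5576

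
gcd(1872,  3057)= 3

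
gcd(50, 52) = 2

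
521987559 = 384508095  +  137479464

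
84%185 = 84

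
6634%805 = 194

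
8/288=1/36  =  0.03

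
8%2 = 0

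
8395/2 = 8395/2 = 4197.50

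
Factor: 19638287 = 19638287^1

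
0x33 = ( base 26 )1p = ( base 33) 1i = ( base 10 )51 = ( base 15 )36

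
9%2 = 1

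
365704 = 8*45713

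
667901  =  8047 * 83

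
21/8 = 21/8 = 2.62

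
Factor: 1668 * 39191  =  65370588 = 2^2*3^1*139^1*39191^1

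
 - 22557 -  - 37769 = 15212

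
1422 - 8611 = - 7189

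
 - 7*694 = - 4858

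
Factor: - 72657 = -3^5*13^1*23^1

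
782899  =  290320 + 492579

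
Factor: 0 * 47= 0^1  =  0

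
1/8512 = 1/8512= 0.00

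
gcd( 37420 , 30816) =4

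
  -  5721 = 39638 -45359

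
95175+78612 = 173787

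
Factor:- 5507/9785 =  - 5^ ( - 1) * 19^( - 1 )  *  103^( - 1 )*5507^1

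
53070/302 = 26535/151 = 175.73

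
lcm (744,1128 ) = 34968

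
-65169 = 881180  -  946349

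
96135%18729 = 2490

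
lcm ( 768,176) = 8448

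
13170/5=2634=2634.00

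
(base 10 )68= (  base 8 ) 104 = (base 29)2A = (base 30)28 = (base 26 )2G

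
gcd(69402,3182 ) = 86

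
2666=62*43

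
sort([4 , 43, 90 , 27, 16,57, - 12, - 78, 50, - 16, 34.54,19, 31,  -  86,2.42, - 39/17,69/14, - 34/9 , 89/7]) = [ - 86, - 78, - 16,  -  12, - 34/9,-39/17,2.42, 4,69/14, 89/7, 16, 19,  27, 31, 34.54, 43, 50  ,  57, 90 ] 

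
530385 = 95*5583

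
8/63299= 8/63299 =0.00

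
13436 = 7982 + 5454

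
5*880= 4400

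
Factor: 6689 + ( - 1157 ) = 2^2*3^1*461^1 = 5532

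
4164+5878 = 10042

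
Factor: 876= 2^2  *3^1*73^1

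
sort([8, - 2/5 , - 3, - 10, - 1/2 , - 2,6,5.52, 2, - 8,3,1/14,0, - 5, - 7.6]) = [-10, - 8, - 7.6, - 5, - 3,-2, - 1/2, - 2/5, 0, 1/14,2,  3,  5.52,6,8 ]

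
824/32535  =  824/32535 = 0.03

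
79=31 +48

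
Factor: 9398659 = 9398659^1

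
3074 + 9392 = 12466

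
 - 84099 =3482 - 87581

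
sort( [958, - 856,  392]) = [  -  856,392  ,  958 ]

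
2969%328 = 17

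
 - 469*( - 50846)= 23846774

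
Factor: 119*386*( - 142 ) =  - 6522628 = - 2^2 * 7^1*17^1*71^1*193^1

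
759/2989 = 759/2989 = 0.25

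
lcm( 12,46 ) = 276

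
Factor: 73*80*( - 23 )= -2^4*5^1*23^1*73^1 = - 134320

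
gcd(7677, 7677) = 7677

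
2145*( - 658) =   -  1411410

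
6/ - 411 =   -  1 + 135/137 = - 0.01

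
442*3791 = 1675622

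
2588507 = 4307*601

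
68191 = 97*703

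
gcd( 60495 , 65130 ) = 15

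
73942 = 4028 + 69914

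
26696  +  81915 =108611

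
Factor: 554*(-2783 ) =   -  2^1 * 11^2*23^1*277^1  =  - 1541782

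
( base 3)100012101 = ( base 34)5R8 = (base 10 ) 6706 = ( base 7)25360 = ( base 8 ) 15062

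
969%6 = 3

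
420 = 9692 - 9272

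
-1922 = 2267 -4189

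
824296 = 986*836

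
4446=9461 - 5015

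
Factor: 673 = 673^1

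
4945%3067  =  1878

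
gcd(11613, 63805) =7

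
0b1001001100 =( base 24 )10c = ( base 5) 4323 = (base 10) 588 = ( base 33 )hr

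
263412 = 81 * 3252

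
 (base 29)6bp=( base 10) 5390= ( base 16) 150e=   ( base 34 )4MI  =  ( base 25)8FF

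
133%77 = 56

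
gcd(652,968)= 4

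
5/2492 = 5/2492 = 0.00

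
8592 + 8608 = 17200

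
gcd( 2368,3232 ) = 32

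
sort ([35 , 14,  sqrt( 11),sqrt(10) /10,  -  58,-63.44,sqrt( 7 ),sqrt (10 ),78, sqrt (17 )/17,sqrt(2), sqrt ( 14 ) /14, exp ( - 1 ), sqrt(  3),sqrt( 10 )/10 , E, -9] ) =[-63.44, - 58, - 9 , sqrt(17 ) /17,sqrt( 14 ) /14, sqrt( 10 )/10, sqrt (10)/10,exp(-1 ),sqrt(2 ), sqrt( 3 ),sqrt( 7 ), E, sqrt(10) , sqrt( 11),14,35,78]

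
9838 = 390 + 9448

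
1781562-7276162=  - 5494600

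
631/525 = 631/525= 1.20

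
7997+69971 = 77968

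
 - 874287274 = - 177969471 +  - 696317803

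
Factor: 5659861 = 17^1*332933^1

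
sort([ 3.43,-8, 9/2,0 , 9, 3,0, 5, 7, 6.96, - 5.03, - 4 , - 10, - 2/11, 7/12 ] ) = [ - 10, - 8, - 5.03, - 4, - 2/11 , 0,0,7/12, 3, 3.43, 9/2,5, 6.96,7,9 ] 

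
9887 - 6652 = 3235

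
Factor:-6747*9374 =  - 2^1*3^1*13^1* 43^1*109^1 * 173^1 = - 63246378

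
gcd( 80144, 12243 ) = 1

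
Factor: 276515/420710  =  55303/84142=   2^( -1 )*29^1*1907^1*42071^( - 1)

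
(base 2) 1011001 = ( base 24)3H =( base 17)54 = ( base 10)89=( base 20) 49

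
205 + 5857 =6062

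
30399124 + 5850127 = 36249251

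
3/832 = 3/832 = 0.00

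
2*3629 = 7258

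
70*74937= 5245590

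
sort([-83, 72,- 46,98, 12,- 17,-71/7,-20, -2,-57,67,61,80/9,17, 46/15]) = [ - 83,  -  57, - 46,-20,-17,-71/7,-2,46/15,80/9  ,  12, 17,61,67 , 72,98] 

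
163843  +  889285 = 1053128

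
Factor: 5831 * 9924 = 57866844 = 2^2*3^1 * 7^3 * 17^1*827^1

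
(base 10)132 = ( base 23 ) 5h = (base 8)204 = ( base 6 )340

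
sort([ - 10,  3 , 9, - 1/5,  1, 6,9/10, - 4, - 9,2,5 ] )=[ - 10,-9, - 4, - 1/5, 9/10, 1,  2,3,5,6,9 ]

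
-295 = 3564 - 3859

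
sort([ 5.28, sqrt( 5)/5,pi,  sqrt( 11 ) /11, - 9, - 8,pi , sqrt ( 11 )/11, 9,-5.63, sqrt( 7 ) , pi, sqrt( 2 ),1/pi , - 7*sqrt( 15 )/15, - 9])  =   [ - 9,- 9, - 8 , - 5.63, - 7*sqrt( 15 )/15,sqrt( 11 )/11, sqrt(11) /11 , 1/pi, sqrt(5 )/5,  sqrt( 2) , sqrt( 7),pi, pi,pi,5.28, 9]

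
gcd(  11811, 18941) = 31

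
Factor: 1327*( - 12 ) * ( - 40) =2^5*3^1*5^1*1327^1 = 636960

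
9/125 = 9/125= 0.07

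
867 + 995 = 1862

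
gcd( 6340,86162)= 2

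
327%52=15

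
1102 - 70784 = -69682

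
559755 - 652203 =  - 92448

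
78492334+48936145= 127428479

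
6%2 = 0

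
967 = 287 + 680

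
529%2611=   529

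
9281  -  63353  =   - 54072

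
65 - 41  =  24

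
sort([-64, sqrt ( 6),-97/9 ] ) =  [ - 64, - 97/9,sqrt(6) ]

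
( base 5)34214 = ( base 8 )4602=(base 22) 50e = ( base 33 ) 27P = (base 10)2434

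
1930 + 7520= 9450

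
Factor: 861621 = 3^1*53^1*5419^1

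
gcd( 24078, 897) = 3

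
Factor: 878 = 2^1*439^1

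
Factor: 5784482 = 2^1*11^1*241^1*1091^1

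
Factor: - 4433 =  - 11^1* 13^1 *31^1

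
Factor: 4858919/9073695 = 3^( - 1 )*5^( - 1 ) * 13^2*37^( - 1)*16349^(-1)*28751^1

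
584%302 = 282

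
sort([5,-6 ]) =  [ - 6,5]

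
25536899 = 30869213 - 5332314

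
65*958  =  62270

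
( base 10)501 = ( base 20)151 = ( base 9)616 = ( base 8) 765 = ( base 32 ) fl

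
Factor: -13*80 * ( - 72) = 74880 = 2^7*3^2*5^1*13^1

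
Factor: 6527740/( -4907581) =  - 2^2 *5^1*7^( - 1)*71^1 * 439^(-1 )* 1597^(-1) * 4597^1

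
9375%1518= 267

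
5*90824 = 454120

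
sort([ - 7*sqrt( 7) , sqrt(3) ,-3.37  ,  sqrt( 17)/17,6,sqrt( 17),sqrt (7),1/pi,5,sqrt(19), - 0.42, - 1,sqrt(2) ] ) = [ - 7 * sqrt( 7),-3.37, - 1 , - 0.42, sqrt( 17 ) /17,1/pi,sqrt(2),sqrt(3 ),sqrt( 7 ), sqrt(17),sqrt ( 19 ), 5,  6]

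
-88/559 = - 88/559  =  - 0.16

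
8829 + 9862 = 18691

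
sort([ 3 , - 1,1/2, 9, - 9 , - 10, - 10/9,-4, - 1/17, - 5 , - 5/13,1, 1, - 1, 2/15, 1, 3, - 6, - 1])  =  [ - 10, - 9,-6, - 5 , - 4, - 10/9, - 1,-1 ,-1 ,-5/13, - 1/17, 2/15, 1/2,1, 1 , 1, 3,  3,9 ] 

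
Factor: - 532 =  - 2^2 * 7^1*19^1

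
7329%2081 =1086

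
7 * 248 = 1736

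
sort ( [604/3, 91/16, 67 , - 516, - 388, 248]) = [  -  516, - 388, 91/16,67 , 604/3,248]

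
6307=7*901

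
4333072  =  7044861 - 2711789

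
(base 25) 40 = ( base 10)100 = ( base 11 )91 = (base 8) 144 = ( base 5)400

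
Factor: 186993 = 3^2*79^1*263^1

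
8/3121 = 8/3121 = 0.00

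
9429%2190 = 669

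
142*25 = 3550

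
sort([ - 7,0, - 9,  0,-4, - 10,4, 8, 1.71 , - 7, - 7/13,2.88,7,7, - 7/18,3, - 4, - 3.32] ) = [- 10, - 9, - 7,  -  7,-4, - 4, - 3.32 ,  -  7/13,-7/18,0,0,1.71, 2.88, 3,4, 7,7 , 8 ] 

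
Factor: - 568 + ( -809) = -1377 = -3^4*17^1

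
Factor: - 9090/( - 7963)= 2^1*3^2*5^1*101^1*7963^( - 1)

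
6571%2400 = 1771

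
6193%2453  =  1287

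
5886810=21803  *270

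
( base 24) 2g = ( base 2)1000000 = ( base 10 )64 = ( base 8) 100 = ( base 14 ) 48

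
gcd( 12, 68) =4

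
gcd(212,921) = 1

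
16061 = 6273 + 9788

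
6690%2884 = 922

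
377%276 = 101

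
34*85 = 2890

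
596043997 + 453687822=1049731819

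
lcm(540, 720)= 2160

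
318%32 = 30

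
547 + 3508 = 4055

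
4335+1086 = 5421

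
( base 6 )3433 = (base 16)32D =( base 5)11223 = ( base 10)813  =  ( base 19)24f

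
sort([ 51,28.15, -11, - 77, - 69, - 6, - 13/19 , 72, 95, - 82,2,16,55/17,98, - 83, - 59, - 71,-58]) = [ - 83,-82,-77, - 71, - 69, - 59, - 58,-11, - 6, - 13/19,2,  55/17,16,28.15,51, 72 , 95,98 ] 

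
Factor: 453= 3^1*151^1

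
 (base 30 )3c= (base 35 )2W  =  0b1100110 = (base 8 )146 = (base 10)102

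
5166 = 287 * 18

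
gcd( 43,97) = 1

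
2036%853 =330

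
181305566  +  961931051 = 1143236617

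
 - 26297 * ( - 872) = 22930984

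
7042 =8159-1117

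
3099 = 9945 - 6846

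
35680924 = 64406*554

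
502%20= 2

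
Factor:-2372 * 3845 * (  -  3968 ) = 36189509120 = 2^9*5^1*31^1*593^1*769^1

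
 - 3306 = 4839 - 8145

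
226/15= 15 + 1/15 = 15.07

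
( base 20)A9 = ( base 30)6T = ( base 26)81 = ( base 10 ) 209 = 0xd1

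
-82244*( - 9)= 740196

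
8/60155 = 8/60155 = 0.00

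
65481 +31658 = 97139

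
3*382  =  1146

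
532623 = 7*76089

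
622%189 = 55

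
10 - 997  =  - 987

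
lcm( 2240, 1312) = 91840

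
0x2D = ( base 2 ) 101101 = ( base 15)30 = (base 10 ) 45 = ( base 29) 1g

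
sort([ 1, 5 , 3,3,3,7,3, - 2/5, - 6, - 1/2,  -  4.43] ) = [ - 6 ,-4.43,  -  1/2, - 2/5, 1,3,3,3,  3,  5,7] 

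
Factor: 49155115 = 5^1*53^1 * 185491^1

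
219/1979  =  219/1979= 0.11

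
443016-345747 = 97269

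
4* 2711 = 10844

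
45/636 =15/212 = 0.07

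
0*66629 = 0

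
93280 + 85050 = 178330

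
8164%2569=457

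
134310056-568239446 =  - 433929390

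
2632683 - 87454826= - 84822143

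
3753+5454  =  9207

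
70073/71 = 986+67/71 = 986.94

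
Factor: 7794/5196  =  3/2  =  2^( -1)*3^1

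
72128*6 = 432768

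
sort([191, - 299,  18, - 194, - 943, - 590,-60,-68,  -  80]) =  [ - 943, - 590, - 299,- 194, - 80, - 68,- 60, 18,191 ]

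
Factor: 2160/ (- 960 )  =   - 9/4 = - 2^ (- 2)*3^2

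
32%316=32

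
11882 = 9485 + 2397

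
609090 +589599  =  1198689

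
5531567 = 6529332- 997765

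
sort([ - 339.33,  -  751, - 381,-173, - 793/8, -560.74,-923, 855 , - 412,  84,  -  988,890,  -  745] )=[ - 988,-923, - 751, - 745, - 560.74,  -  412, - 381, - 339.33,-173,-793/8, 84 , 855, 890]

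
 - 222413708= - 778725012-  -  556311304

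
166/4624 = 83/2312=0.04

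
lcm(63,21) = 63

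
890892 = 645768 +245124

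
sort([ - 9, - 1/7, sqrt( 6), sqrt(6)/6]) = [-9,-1/7, sqrt( 6)/6,sqrt(6) ]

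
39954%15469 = 9016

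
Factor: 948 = 2^2 * 3^1*79^1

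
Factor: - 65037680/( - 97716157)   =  2^4*5^1*7^(  -  1)*11^( - 1)*787^1 * 1033^1 *1269041^ ( - 1 ) 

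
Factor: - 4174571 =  - 17^1*245563^1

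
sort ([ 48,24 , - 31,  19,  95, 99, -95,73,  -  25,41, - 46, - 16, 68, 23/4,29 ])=[ - 95, - 46, - 31, - 25, -16,23/4, 19, 24, 29, 41,48,  68 , 73,95, 99] 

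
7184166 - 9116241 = -1932075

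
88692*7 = 620844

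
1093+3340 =4433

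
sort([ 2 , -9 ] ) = [ - 9 , 2 ] 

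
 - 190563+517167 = 326604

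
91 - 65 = 26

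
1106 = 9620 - 8514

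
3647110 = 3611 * 1010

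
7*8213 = 57491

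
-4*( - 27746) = 110984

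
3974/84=47 + 13/42 = 47.31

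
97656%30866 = 5058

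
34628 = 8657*4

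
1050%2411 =1050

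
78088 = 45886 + 32202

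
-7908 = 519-8427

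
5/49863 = 5/49863 = 0.00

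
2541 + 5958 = 8499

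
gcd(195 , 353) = 1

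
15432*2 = 30864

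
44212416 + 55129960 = 99342376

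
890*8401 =7476890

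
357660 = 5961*60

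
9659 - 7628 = 2031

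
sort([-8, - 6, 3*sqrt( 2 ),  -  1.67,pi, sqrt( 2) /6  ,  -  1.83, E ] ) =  [ - 8 , - 6, - 1.83 , - 1.67, sqrt (2)/6, E,pi , 3*sqrt ( 2 )]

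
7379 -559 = 6820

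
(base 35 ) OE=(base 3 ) 1011122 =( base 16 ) 356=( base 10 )854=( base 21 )1JE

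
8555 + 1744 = 10299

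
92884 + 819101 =911985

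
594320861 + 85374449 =679695310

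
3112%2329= 783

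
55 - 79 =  - 24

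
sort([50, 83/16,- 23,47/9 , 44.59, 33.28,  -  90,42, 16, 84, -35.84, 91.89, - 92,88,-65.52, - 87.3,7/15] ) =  [ - 92, - 90 ,- 87.3, - 65.52, -35.84, - 23,7/15,83/16,  47/9, 16 , 33.28, 42, 44.59, 50,  84, 88,91.89]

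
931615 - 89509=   842106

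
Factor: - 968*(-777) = 2^3*3^1*7^1*11^2*37^1 = 752136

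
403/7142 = 403/7142 =0.06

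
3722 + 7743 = 11465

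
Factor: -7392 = -2^5*3^1*7^1 *11^1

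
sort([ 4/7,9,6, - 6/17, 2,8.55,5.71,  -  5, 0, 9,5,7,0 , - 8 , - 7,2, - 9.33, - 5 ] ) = [ - 9.33,-8, - 7, - 5, -5, - 6/17,0,0,4/7,2,2,5,5.71,6,7,8.55 , 9,9]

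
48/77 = 48/77 = 0.62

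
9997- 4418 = 5579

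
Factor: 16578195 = 3^1*5^1 *1105213^1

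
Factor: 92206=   2^1*46103^1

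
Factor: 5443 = 5443^1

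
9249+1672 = 10921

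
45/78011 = 45/78011  =  0.00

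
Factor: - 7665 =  - 3^1*5^1*7^1 * 73^1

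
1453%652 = 149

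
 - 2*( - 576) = 1152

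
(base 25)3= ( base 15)3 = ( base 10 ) 3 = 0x3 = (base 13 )3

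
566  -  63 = 503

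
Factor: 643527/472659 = 214509/157553 = 3^1 * 11^( - 1)*14323^(-1 )*71503^1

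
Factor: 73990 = 2^1 * 5^1 * 7^2*151^1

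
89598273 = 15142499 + 74455774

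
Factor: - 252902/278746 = -137^1*151^( - 1) = - 137/151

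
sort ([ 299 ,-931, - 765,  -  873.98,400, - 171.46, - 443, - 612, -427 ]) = [-931, - 873.98,-765, - 612,-443 , -427 , - 171.46,299, 400 ]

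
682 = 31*22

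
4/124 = 1/31 = 0.03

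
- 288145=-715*403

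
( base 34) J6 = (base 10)652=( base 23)158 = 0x28C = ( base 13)3b2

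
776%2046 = 776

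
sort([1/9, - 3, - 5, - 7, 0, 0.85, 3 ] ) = [  -  7, - 5, - 3  ,  0,1/9,0.85,3]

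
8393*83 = 696619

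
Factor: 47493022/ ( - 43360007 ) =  - 2^1*23^1*101^( - 1 )*331^( - 1)*1297^(  -  1 )*1032457^1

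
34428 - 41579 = - 7151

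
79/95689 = 79/95689  =  0.00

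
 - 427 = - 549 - -122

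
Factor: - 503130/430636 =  - 2^( - 1) * 3^1 * 5^1*31^1*199^( - 1 )=-465/398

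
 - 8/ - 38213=8/38213  =  0.00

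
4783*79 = 377857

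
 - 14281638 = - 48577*294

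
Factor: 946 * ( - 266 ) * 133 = -2^2 * 7^2 * 11^1 * 19^2 * 43^1 = - 33467588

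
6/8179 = 6/8179 = 0.00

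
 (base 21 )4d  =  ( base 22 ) 49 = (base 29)3A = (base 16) 61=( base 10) 97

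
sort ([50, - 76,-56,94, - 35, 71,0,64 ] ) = [ - 76, -56 , -35,0, 50, 64,71 , 94] 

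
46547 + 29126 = 75673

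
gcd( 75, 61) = 1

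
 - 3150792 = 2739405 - 5890197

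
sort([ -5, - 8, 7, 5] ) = [ - 8, - 5,5, 7 ]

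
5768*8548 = 49304864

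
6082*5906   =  35920292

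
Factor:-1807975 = -5^2*13^1*5563^1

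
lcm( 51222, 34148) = 102444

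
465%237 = 228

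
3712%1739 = 234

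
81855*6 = 491130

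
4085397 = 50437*81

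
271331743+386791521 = 658123264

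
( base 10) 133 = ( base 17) 7E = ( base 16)85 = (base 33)41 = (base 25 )58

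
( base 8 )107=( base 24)2N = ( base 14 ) 51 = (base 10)71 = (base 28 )2F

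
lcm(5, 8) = 40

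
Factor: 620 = 2^2*5^1 * 31^1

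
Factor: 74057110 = 2^1*5^1*67^1 * 110533^1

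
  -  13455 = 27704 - 41159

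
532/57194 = 266/28597 = 0.01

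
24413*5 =122065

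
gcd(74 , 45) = 1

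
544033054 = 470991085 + 73041969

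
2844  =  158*18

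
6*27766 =166596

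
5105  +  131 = 5236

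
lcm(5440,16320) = 16320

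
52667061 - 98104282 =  - 45437221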